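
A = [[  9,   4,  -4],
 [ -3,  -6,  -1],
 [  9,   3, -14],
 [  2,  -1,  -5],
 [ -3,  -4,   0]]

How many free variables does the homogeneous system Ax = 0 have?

Row reduce to echelon form.
R2 ← R2 + (1/3)·R1: [0, -14/3, -7/3]
R3 ← R3 − R1: [0, -1, -10]
R4 ← R4 − (2/9)·R1: [0, -17/9, -37/9]
R5 ← R5 + (1/3)·R1: [0, -8/3, -4/3]
R3 ← R3 − (3/14)·R2: [0, 0, -19/2]
R4 ← R4 − (17/42)·R2: [0, 0, -19/6]
R5 ← R5 − (4/7)·R2: [0, 0, 0]
R4 ← R4 − (1/3)·R3: [0, 0, 0]
3 nonzero rows, so rank(A) = 3.
A has 3 columns; by rank–nullity, nullity = 3 − 3 = 0.

0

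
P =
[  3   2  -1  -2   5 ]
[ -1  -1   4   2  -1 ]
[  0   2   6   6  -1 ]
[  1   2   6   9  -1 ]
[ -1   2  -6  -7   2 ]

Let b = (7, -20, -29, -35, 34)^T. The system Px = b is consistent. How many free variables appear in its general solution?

0

Row reduce the augmented matrix [P | b].
R2 ← R2 + (1/3)·R1: [0, -1/3, 11/3, 4/3, 2/3, -53/3]
R4 ← R4 − (1/3)·R1: [0, 4/3, 19/3, 29/3, -8/3, -112/3]
R5 ← R5 + (1/3)·R1: [0, 8/3, -19/3, -23/3, 11/3, 109/3]
R3 ← R3 + (6)·R2: [0, 0, 28, 14, 3, -135]
R4 ← R4 + (4)·R2: [0, 0, 21, 15, 0, -108]
R5 ← R5 + (8)·R2: [0, 0, 23, 3, 9, -105]
R4 ← R4 − (3/4)·R3: [0, 0, 0, 9/2, -9/4, -27/4]
R5 ← R5 − (23/28)·R3: [0, 0, 0, -17/2, 183/28, 165/28]
R5 ← R5 + (17/9)·R4: [0, 0, 0, 0, 16/7, -48/7]
The echelon form has 5 nonzero rows, and every pivot lies in the first 5 columns, so rank(P) = rank([P|b]) = 5.
The system is consistent.
Free variables = (unknowns) − (rank) = 5 − 5 = 0.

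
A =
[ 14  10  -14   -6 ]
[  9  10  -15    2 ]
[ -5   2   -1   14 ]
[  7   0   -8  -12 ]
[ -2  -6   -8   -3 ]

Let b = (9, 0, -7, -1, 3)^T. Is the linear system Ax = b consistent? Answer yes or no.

no

Row reduce the augmented matrix [A | b].
R2 ← R2 − (9/14)·R1: [0, 25/7, -6, 41/7, -81/14]
R3 ← R3 + (5/14)·R1: [0, 39/7, -6, 83/7, -53/14]
R4 ← R4 − (1/2)·R1: [0, -5, -1, -9, -11/2]
R5 ← R5 + (1/7)·R1: [0, -32/7, -10, -27/7, 30/7]
R3 ← R3 − (39/25)·R2: [0, 0, 84/25, 68/25, 131/25]
R4 ← R4 + (7/5)·R2: [0, 0, -47/5, -4/5, -68/5]
R5 ← R5 + (32/25)·R2: [0, 0, -442/25, 91/25, -78/25]
R4 ← R4 + (235/84)·R3: [0, 0, 0, 143/21, 89/84]
R5 ← R5 + (221/42)·R3: [0, 0, 0, 377/21, 1027/42]
R5 ← R5 − (29/11)·R4: [0, 0, 0, 0, 953/44]
The echelon form has 5 nonzero rows; the last pivot sits in the augmented column, so rank(A) = 4 but rank([A|b]) = 5.
Since the ranks differ, the system is inconsistent.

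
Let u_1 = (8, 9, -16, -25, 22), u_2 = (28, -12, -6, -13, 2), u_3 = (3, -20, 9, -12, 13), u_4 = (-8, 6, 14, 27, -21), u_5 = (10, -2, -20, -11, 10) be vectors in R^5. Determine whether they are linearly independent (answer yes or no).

yes

Form the matrix with these vectors as rows and row reduce.
R2 ← R2 − (7/2)·R1: [0, -87/2, 50, 149/2, -75]
R3 ← R3 − (3/8)·R1: [0, -187/8, 15, -21/8, 19/4]
R4 ← R4 + R1: [0, 15, -2, 2, 1]
R5 ← R5 − (5/4)·R1: [0, -53/4, 0, 81/4, -35/2]
R3 ← R3 − (187/348)·R2: [0, 0, -2065/174, -14845/348, 2613/58]
R4 ← R4 + (10/29)·R2: [0, 0, 442/29, 803/29, -721/29]
R5 ← R5 − (53/174)·R2: [0, 0, -1325/87, -425/174, 155/29]
R4 ← R4 + (2652/2065)·R3: [0, 0, 0, -11190/413, 68137/2065]
R5 ← R5 − (530/413)·R3: [0, 0, 0, 21600/413, -21670/413]
R5 ← R5 + (720/373)·R4: [0, 0, 0, 0, 4186/373]
5 nonzero rows, so the 5 vectors span a space of dimension 5.
Since 5 = 5, the vectors are linearly independent.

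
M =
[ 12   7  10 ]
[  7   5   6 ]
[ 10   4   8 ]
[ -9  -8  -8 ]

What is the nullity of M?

Row reduce to echelon form.
R2 ← R2 − (7/12)·R1: [0, 11/12, 1/6]
R3 ← R3 − (5/6)·R1: [0, -11/6, -1/3]
R4 ← R4 + (3/4)·R1: [0, -11/4, -1/2]
R3 ← R3 + (2)·R2: [0, 0, 0]
R4 ← R4 + (3)·R2: [0, 0, 0]
2 nonzero rows, so rank(M) = 2.
M has 3 columns; by rank–nullity, nullity = 3 − 2 = 1.

1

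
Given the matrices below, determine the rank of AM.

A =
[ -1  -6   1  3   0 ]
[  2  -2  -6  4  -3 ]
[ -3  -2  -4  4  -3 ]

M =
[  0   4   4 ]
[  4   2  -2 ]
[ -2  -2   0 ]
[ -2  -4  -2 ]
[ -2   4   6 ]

First compute AM:
[[-32, -30,   2],
 [  2, -12, -14],
 [ -2, -36, -34]]
Now row reduce the product.
R2 ← R2 + (1/16)·R1: [0, -111/8, -111/8]
R3 ← R3 − (1/16)·R1: [0, -273/8, -273/8]
R3 ← R3 − (91/37)·R2: [0, 0, 0]
2 nonzero rows, so rank(AM) = 2.

2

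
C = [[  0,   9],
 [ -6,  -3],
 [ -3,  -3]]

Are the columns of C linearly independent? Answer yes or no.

yes

Row reduce C to echelon form.
Swap R1 ↔ R2
R3 ← R3 − (1/2)·R1: [0, -3/2]
R3 ← R3 + (1/6)·R2: [0, 0]
2 pivots among 2 columns.
Every column is a pivot column, so the columns are linearly independent.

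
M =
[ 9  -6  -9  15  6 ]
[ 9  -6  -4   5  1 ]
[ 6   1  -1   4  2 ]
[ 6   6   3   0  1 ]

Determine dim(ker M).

2

Row reduce to echelon form.
R2 ← R2 − R1: [0, 0, 5, -10, -5]
R3 ← R3 − (2/3)·R1: [0, 5, 5, -6, -2]
R4 ← R4 − (2/3)·R1: [0, 10, 9, -10, -3]
Swap R2 ↔ R3
R4 ← R4 − (2)·R2: [0, 0, -1, 2, 1]
R4 ← R4 + (1/5)·R3: [0, 0, 0, 0, 0]
3 nonzero rows, so rank(M) = 3.
M has 5 columns; by rank–nullity, nullity = 5 − 3 = 2.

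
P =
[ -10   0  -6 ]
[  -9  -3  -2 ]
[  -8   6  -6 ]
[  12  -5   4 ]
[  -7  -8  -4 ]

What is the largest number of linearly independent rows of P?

3

Row reduce to echelon form.
R2 ← R2 − (9/10)·R1: [0, -3, 17/5]
R3 ← R3 − (4/5)·R1: [0, 6, -6/5]
R4 ← R4 + (6/5)·R1: [0, -5, -16/5]
R5 ← R5 − (7/10)·R1: [0, -8, 1/5]
R3 ← R3 + (2)·R2: [0, 0, 28/5]
R4 ← R4 − (5/3)·R2: [0, 0, -133/15]
R5 ← R5 − (8/3)·R2: [0, 0, -133/15]
R4 ← R4 + (19/12)·R3: [0, 0, 0]
R5 ← R5 + (19/12)·R3: [0, 0, 0]
Echelon form has 3 nonzero rows, so rank(P) = 3.
The rank gives the maximum number of linearly independent rows: 3.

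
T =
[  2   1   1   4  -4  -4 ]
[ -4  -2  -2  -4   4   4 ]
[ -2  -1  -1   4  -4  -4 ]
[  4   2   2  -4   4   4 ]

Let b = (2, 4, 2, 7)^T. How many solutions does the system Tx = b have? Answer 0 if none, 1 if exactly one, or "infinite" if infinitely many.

0

Row reduce the augmented matrix [T | b].
R2 ← R2 + (2)·R1: [0, 0, 0, 4, -4, -4, 8]
R3 ← R3 + R1: [0, 0, 0, 8, -8, -8, 4]
R4 ← R4 − (2)·R1: [0, 0, 0, -12, 12, 12, 3]
R3 ← R3 − (2)·R2: [0, 0, 0, 0, 0, 0, -12]
R4 ← R4 + (3)·R2: [0, 0, 0, 0, 0, 0, 27]
R4 ← R4 + (9/4)·R3: [0, 0, 0, 0, 0, 0, 0]
The echelon form has 3 nonzero rows; the last pivot sits in the augmented column, so rank(T) = 2 but rank([T|b]) = 3.
Since the ranks differ, the system is inconsistent.
It has no solutions.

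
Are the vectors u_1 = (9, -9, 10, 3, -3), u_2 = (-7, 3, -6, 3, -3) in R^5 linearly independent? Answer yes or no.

Form the matrix with these vectors as rows and row reduce.
R2 ← R2 + (7/9)·R1: [0, -4, 16/9, 16/3, -16/3]
2 nonzero rows, so the 2 vectors span a space of dimension 2.
Since 2 = 2, the vectors are linearly independent.

yes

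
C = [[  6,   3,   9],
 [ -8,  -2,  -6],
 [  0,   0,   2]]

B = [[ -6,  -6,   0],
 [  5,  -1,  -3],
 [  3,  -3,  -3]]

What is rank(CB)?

2

First compute CB:
[[  6, -66, -36],
 [ 20,  68,  24],
 [  6,  -6,  -6]]
Now row reduce the product.
R2 ← R2 − (10/3)·R1: [0, 288, 144]
R3 ← R3 − R1: [0, 60, 30]
R3 ← R3 − (5/24)·R2: [0, 0, 0]
2 nonzero rows, so rank(CB) = 2.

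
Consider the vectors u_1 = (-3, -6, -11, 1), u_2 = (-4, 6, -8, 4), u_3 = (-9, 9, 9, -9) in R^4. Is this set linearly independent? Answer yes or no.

Form the matrix with these vectors as rows and row reduce.
R2 ← R2 − (4/3)·R1: [0, 14, 20/3, 8/3]
R3 ← R3 − (3)·R1: [0, 27, 42, -12]
R3 ← R3 − (27/14)·R2: [0, 0, 204/7, -120/7]
3 nonzero rows, so the 3 vectors span a space of dimension 3.
Since 3 = 3, the vectors are linearly independent.

yes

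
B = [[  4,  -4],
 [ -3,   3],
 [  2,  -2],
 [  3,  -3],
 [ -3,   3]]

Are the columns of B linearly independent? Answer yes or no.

no

Row reduce B to echelon form.
R2 ← R2 + (3/4)·R1: [0, 0]
R3 ← R3 − (1/2)·R1: [0, 0]
R4 ← R4 − (3/4)·R1: [0, 0]
R5 ← R5 + (3/4)·R1: [0, 0]
1 pivot among 2 columns.
Only 1 < 2 pivot columns, so the columns are linearly dependent.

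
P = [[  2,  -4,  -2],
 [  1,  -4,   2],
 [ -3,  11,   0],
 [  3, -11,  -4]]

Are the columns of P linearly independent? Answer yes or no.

Row reduce P to echelon form.
R2 ← R2 − (1/2)·R1: [0, -2, 3]
R3 ← R3 + (3/2)·R1: [0, 5, -3]
R4 ← R4 − (3/2)·R1: [0, -5, -1]
R3 ← R3 + (5/2)·R2: [0, 0, 9/2]
R4 ← R4 − (5/2)·R2: [0, 0, -17/2]
R4 ← R4 + (17/9)·R3: [0, 0, 0]
3 pivots among 3 columns.
Every column is a pivot column, so the columns are linearly independent.

yes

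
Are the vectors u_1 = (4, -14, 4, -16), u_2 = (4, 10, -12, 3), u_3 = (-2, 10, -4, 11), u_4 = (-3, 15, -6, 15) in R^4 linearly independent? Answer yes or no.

Form the matrix with these vectors as rows and row reduce.
R2 ← R2 − R1: [0, 24, -16, 19]
R3 ← R3 + (1/2)·R1: [0, 3, -2, 3]
R4 ← R4 + (3/4)·R1: [0, 9/2, -3, 3]
R3 ← R3 − (1/8)·R2: [0, 0, 0, 5/8]
R4 ← R4 − (3/16)·R2: [0, 0, 0, -9/16]
R4 ← R4 + (9/10)·R3: [0, 0, 0, 0]
3 nonzero rows, so the 4 vectors span a space of dimension 3.
Since 3 < 4, the vectors are linearly dependent.

no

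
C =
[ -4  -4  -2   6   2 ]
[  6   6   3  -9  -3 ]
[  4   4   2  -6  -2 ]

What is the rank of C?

1

Row reduce to echelon form.
R2 ← R2 + (3/2)·R1: [0, 0, 0, 0, 0]
R3 ← R3 + R1: [0, 0, 0, 0, 0]
Echelon form has 1 nonzero row, so rank(C) = 1.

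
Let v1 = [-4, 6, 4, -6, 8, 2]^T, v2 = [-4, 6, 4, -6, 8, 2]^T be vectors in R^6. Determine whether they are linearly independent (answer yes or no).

Form the matrix with these vectors as rows and row reduce.
R2 ← R2 − R1: [0, 0, 0, 0, 0, 0]
1 nonzero row, so the 2 vectors span a space of dimension 1.
Since 1 < 2, the vectors are linearly dependent.

no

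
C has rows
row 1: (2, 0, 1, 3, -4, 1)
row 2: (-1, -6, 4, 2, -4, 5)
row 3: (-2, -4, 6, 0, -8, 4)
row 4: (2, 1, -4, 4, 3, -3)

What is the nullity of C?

Row reduce to echelon form.
R2 ← R2 + (1/2)·R1: [0, -6, 9/2, 7/2, -6, 11/2]
R3 ← R3 + R1: [0, -4, 7, 3, -12, 5]
R4 ← R4 − R1: [0, 1, -5, 1, 7, -4]
R3 ← R3 − (2/3)·R2: [0, 0, 4, 2/3, -8, 4/3]
R4 ← R4 + (1/6)·R2: [0, 0, -17/4, 19/12, 6, -37/12]
R4 ← R4 + (17/16)·R3: [0, 0, 0, 55/24, -5/2, -5/3]
4 nonzero rows, so rank(C) = 4.
C has 6 columns; by rank–nullity, nullity = 6 − 4 = 2.

2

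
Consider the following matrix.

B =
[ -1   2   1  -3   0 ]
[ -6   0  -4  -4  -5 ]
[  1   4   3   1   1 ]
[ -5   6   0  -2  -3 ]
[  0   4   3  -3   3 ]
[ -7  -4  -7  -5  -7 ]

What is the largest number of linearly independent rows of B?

Row reduce to echelon form.
R2 ← R2 − (6)·R1: [0, -12, -10, 14, -5]
R3 ← R3 + R1: [0, 6, 4, -2, 1]
R4 ← R4 − (5)·R1: [0, -4, -5, 13, -3]
R6 ← R6 − (7)·R1: [0, -18, -14, 16, -7]
R3 ← R3 + (1/2)·R2: [0, 0, -1, 5, -3/2]
R4 ← R4 − (1/3)·R2: [0, 0, -5/3, 25/3, -4/3]
R5 ← R5 + (1/3)·R2: [0, 0, -1/3, 5/3, 4/3]
R6 ← R6 − (3/2)·R2: [0, 0, 1, -5, 1/2]
R4 ← R4 − (5/3)·R3: [0, 0, 0, 0, 7/6]
R5 ← R5 − (1/3)·R3: [0, 0, 0, 0, 11/6]
R6 ← R6 + R3: [0, 0, 0, 0, -1]
R5 ← R5 − (11/7)·R4: [0, 0, 0, 0, 0]
R6 ← R6 + (6/7)·R4: [0, 0, 0, 0, 0]
Echelon form has 4 nonzero rows, so rank(B) = 4.
The rank gives the maximum number of linearly independent rows: 4.

4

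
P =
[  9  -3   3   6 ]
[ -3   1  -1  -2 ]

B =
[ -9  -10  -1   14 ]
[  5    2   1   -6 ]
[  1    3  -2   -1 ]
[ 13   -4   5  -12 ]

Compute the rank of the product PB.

1

First compute PB:
[[-15, -111,  12,  69],
 [  5,  37,  -4, -23]]
Now row reduce the product.
R2 ← R2 + (1/3)·R1: [0, 0, 0, 0]
1 nonzero row, so rank(PB) = 1.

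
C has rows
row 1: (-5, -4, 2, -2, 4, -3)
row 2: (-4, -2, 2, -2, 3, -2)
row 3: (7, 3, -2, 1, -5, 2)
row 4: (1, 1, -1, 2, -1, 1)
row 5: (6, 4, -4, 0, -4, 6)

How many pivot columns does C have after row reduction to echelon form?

4

Row reduce to echelon form.
R2 ← R2 − (4/5)·R1: [0, 6/5, 2/5, -2/5, -1/5, 2/5]
R3 ← R3 + (7/5)·R1: [0, -13/5, 4/5, -9/5, 3/5, -11/5]
R4 ← R4 + (1/5)·R1: [0, 1/5, -3/5, 8/5, -1/5, 2/5]
R5 ← R5 + (6/5)·R1: [0, -4/5, -8/5, -12/5, 4/5, 12/5]
R3 ← R3 + (13/6)·R2: [0, 0, 5/3, -8/3, 1/6, -4/3]
R4 ← R4 − (1/6)·R2: [0, 0, -2/3, 5/3, -1/6, 1/3]
R5 ← R5 + (2/3)·R2: [0, 0, -4/3, -8/3, 2/3, 8/3]
R4 ← R4 + (2/5)·R3: [0, 0, 0, 3/5, -1/10, -1/5]
R5 ← R5 + (4/5)·R3: [0, 0, 0, -24/5, 4/5, 8/5]
R5 ← R5 + (8)·R4: [0, 0, 0, 0, 0, 0]
Echelon form has 4 nonzero rows, so rank(C) = 4.
Each nonzero row contributes one pivot column: 4 pivot columns.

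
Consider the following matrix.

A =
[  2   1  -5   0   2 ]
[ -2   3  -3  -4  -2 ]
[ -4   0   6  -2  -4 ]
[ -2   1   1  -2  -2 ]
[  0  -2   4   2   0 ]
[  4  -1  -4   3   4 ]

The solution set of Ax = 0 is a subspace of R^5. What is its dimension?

Row reduce to echelon form.
R2 ← R2 + R1: [0, 4, -8, -4, 0]
R3 ← R3 + (2)·R1: [0, 2, -4, -2, 0]
R4 ← R4 + R1: [0, 2, -4, -2, 0]
R6 ← R6 − (2)·R1: [0, -3, 6, 3, 0]
R3 ← R3 − (1/2)·R2: [0, 0, 0, 0, 0]
R4 ← R4 − (1/2)·R2: [0, 0, 0, 0, 0]
R5 ← R5 + (1/2)·R2: [0, 0, 0, 0, 0]
R6 ← R6 + (3/4)·R2: [0, 0, 0, 0, 0]
2 nonzero rows, so rank(A) = 2.
A has 5 columns; by rank–nullity, nullity = 5 − 2 = 3.

3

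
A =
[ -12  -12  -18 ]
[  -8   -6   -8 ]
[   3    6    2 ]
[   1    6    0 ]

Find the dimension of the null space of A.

0

Row reduce to echelon form.
R2 ← R2 − (2/3)·R1: [0, 2, 4]
R3 ← R3 + (1/4)·R1: [0, 3, -5/2]
R4 ← R4 + (1/12)·R1: [0, 5, -3/2]
R3 ← R3 − (3/2)·R2: [0, 0, -17/2]
R4 ← R4 − (5/2)·R2: [0, 0, -23/2]
R4 ← R4 − (23/17)·R3: [0, 0, 0]
3 nonzero rows, so rank(A) = 3.
A has 3 columns; by rank–nullity, nullity = 3 − 3 = 0.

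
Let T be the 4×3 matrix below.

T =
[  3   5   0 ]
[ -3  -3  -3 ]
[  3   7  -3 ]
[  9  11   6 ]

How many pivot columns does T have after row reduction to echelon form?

Row reduce to echelon form.
R2 ← R2 + R1: [0, 2, -3]
R3 ← R3 − R1: [0, 2, -3]
R4 ← R4 − (3)·R1: [0, -4, 6]
R3 ← R3 − R2: [0, 0, 0]
R4 ← R4 + (2)·R2: [0, 0, 0]
Echelon form has 2 nonzero rows, so rank(T) = 2.
Each nonzero row contributes one pivot column: 2 pivot columns.

2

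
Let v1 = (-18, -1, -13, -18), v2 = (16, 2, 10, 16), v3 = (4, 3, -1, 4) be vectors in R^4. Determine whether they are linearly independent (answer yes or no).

no

Form the matrix with these vectors as rows and row reduce.
R2 ← R2 + (8/9)·R1: [0, 10/9, -14/9, 0]
R3 ← R3 + (2/9)·R1: [0, 25/9, -35/9, 0]
R3 ← R3 − (5/2)·R2: [0, 0, 0, 0]
2 nonzero rows, so the 3 vectors span a space of dimension 2.
Since 2 < 3, the vectors are linearly dependent.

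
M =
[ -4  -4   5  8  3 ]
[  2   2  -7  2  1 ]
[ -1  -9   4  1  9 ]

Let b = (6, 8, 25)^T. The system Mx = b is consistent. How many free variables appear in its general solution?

Row reduce the augmented matrix [M | b].
R2 ← R2 + (1/2)·R1: [0, 0, -9/2, 6, 5/2, 11]
R3 ← R3 − (1/4)·R1: [0, -8, 11/4, -1, 33/4, 47/2]
Swap R2 ↔ R3
The echelon form has 3 nonzero rows, and every pivot lies in the first 5 columns, so rank(M) = rank([M|b]) = 3.
The system is consistent.
Free variables = (unknowns) − (rank) = 5 − 3 = 2.

2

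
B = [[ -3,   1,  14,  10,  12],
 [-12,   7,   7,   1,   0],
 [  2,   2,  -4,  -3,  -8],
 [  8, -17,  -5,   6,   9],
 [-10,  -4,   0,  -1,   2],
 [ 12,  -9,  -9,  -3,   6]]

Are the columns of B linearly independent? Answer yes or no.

yes

Row reduce B to echelon form.
R2 ← R2 − (4)·R1: [0, 3, -49, -39, -48]
R3 ← R3 + (2/3)·R1: [0, 8/3, 16/3, 11/3, 0]
R4 ← R4 + (8/3)·R1: [0, -43/3, 97/3, 98/3, 41]
R5 ← R5 − (10/3)·R1: [0, -22/3, -140/3, -103/3, -38]
R6 ← R6 + (4)·R1: [0, -5, 47, 37, 54]
R3 ← R3 − (8/9)·R2: [0, 0, 440/9, 115/3, 128/3]
R4 ← R4 + (43/9)·R2: [0, 0, -1816/9, -461/3, -565/3]
R5 ← R5 + (22/9)·R2: [0, 0, -1498/9, -389/3, -466/3]
R6 ← R6 + (5/3)·R2: [0, 0, -104/3, -28, -26]
R4 ← R4 + (227/55)·R3: [0, 0, 0, 50/11, -673/55]
R5 ← R5 + (749/220)·R3: [0, 0, 0, 37/44, -554/55]
R6 ← R6 + (39/55)·R3: [0, 0, 0, -9/11, 234/55]
R5 ← R5 − (37/200)·R4: [0, 0, 0, 0, -7809/1000]
R6 ← R6 + (9/50)·R4: [0, 0, 0, 0, 513/250]
R6 ← R6 + (36/137)·R5: [0, 0, 0, 0, 0]
5 pivots among 5 columns.
Every column is a pivot column, so the columns are linearly independent.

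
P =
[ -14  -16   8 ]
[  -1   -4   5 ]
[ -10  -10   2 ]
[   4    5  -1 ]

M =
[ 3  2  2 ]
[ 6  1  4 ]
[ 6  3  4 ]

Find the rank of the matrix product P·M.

First compute PM:
[[-90, -20, -60],
 [  3,   9,   2],
 [-78, -24, -52],
 [ 36,  10,  24]]
Now row reduce the product.
R2 ← R2 + (1/30)·R1: [0, 25/3, 0]
R3 ← R3 − (13/15)·R1: [0, -20/3, 0]
R4 ← R4 + (2/5)·R1: [0, 2, 0]
R3 ← R3 + (4/5)·R2: [0, 0, 0]
R4 ← R4 − (6/25)·R2: [0, 0, 0]
2 nonzero rows, so rank(PM) = 2.

2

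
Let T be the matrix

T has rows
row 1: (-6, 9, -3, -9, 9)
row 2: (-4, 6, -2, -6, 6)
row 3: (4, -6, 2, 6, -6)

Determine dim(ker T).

Row reduce to echelon form.
R2 ← R2 − (2/3)·R1: [0, 0, 0, 0, 0]
R3 ← R3 + (2/3)·R1: [0, 0, 0, 0, 0]
1 nonzero row, so rank(T) = 1.
T has 5 columns; by rank–nullity, nullity = 5 − 1 = 4.

4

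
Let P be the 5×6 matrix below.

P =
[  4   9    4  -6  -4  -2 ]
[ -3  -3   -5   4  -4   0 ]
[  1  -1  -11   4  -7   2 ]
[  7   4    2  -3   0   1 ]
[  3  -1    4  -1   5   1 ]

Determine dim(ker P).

2

Row reduce to echelon form.
R2 ← R2 + (3/4)·R1: [0, 15/4, -2, -1/2, -7, -3/2]
R3 ← R3 − (1/4)·R1: [0, -13/4, -12, 11/2, -6, 5/2]
R4 ← R4 − (7/4)·R1: [0, -47/4, -5, 15/2, 7, 9/2]
R5 ← R5 − (3/4)·R1: [0, -31/4, 1, 7/2, 8, 5/2]
R3 ← R3 + (13/15)·R2: [0, 0, -206/15, 76/15, -181/15, 6/5]
R4 ← R4 + (47/15)·R2: [0, 0, -169/15, 89/15, -224/15, -1/5]
R5 ← R5 + (31/15)·R2: [0, 0, -47/15, 37/15, -97/15, -3/5]
R4 ← R4 − (169/206)·R3: [0, 0, 0, 183/103, -1037/206, -122/103]
R5 ← R5 − (47/206)·R3: [0, 0, 0, 135/103, -765/206, -90/103]
R5 ← R5 − (45/61)·R4: [0, 0, 0, 0, 0, 0]
4 nonzero rows, so rank(P) = 4.
P has 6 columns; by rank–nullity, nullity = 6 − 4 = 2.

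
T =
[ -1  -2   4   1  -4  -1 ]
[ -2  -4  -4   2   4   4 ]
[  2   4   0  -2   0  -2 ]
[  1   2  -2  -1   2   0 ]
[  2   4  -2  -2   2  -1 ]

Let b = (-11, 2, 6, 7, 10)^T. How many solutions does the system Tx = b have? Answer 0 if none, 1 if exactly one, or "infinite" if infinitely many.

Row reduce the augmented matrix [T | b].
R2 ← R2 − (2)·R1: [0, 0, -12, 0, 12, 6, 24]
R3 ← R3 + (2)·R1: [0, 0, 8, 0, -8, -4, -16]
R4 ← R4 + R1: [0, 0, 2, 0, -2, -1, -4]
R5 ← R5 + (2)·R1: [0, 0, 6, 0, -6, -3, -12]
R3 ← R3 + (2/3)·R2: [0, 0, 0, 0, 0, 0, 0]
R4 ← R4 + (1/6)·R2: [0, 0, 0, 0, 0, 0, 0]
R5 ← R5 + (1/2)·R2: [0, 0, 0, 0, 0, 0, 0]
The echelon form has 2 nonzero rows, and every pivot lies in the first 6 columns, so rank(T) = rank([T|b]) = 2.
The system is consistent.
rank = 2 < 6 unknowns, so there are infinitely many solutions.

infinite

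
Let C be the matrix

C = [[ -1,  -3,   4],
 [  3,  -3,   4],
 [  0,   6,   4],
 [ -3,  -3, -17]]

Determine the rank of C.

Row reduce to echelon form.
R2 ← R2 + (3)·R1: [0, -12, 16]
R4 ← R4 − (3)·R1: [0, 6, -29]
R3 ← R3 + (1/2)·R2: [0, 0, 12]
R4 ← R4 + (1/2)·R2: [0, 0, -21]
R4 ← R4 + (7/4)·R3: [0, 0, 0]
Echelon form has 3 nonzero rows, so rank(C) = 3.

3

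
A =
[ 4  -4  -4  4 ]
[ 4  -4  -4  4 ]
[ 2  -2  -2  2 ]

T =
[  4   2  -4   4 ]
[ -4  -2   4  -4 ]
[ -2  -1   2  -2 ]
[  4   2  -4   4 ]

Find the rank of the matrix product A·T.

First compute AT:
[[ 56,  28, -56,  56],
 [ 56,  28, -56,  56],
 [ 28,  14, -28,  28]]
Now row reduce the product.
R2 ← R2 − R1: [0, 0, 0, 0]
R3 ← R3 − (1/2)·R1: [0, 0, 0, 0]
1 nonzero row, so rank(AT) = 1.

1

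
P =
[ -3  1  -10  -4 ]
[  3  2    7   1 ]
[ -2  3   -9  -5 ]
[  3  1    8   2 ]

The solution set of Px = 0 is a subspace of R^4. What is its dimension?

2

Row reduce to echelon form.
R2 ← R2 + R1: [0, 3, -3, -3]
R3 ← R3 − (2/3)·R1: [0, 7/3, -7/3, -7/3]
R4 ← R4 + R1: [0, 2, -2, -2]
R3 ← R3 − (7/9)·R2: [0, 0, 0, 0]
R4 ← R4 − (2/3)·R2: [0, 0, 0, 0]
2 nonzero rows, so rank(P) = 2.
P has 4 columns; by rank–nullity, nullity = 4 − 2 = 2.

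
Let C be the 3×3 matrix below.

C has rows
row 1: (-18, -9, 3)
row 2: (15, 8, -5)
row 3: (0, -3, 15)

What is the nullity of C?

1

Row reduce to echelon form.
R2 ← R2 + (5/6)·R1: [0, 1/2, -5/2]
R3 ← R3 + (6)·R2: [0, 0, 0]
2 nonzero rows, so rank(C) = 2.
C has 3 columns; by rank–nullity, nullity = 3 − 2 = 1.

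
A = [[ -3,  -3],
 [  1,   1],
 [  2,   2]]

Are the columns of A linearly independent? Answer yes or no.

Row reduce A to echelon form.
R2 ← R2 + (1/3)·R1: [0, 0]
R3 ← R3 + (2/3)·R1: [0, 0]
1 pivot among 2 columns.
Only 1 < 2 pivot columns, so the columns are linearly dependent.

no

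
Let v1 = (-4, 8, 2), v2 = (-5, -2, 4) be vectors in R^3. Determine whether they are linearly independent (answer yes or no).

Form the matrix with these vectors as rows and row reduce.
R2 ← R2 − (5/4)·R1: [0, -12, 3/2]
2 nonzero rows, so the 2 vectors span a space of dimension 2.
Since 2 = 2, the vectors are linearly independent.

yes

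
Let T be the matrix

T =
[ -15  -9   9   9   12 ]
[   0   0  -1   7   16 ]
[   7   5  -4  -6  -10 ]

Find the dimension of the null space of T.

2

Row reduce to echelon form.
R3 ← R3 + (7/15)·R1: [0, 4/5, 1/5, -9/5, -22/5]
Swap R2 ↔ R3
3 nonzero rows, so rank(T) = 3.
T has 5 columns; by rank–nullity, nullity = 5 − 3 = 2.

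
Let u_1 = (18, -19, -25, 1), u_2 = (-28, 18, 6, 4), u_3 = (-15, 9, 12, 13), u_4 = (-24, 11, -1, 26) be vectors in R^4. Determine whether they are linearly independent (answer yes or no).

Form the matrix with these vectors as rows and row reduce.
R2 ← R2 + (14/9)·R1: [0, -104/9, -296/9, 50/9]
R3 ← R3 + (5/6)·R1: [0, -41/6, -53/6, 83/6]
R4 ← R4 + (4/3)·R1: [0, -43/3, -103/3, 82/3]
R3 ← R3 − (123/208)·R2: [0, 0, 138/13, 1097/104]
R4 ← R4 − (129/104)·R2: [0, 0, 84/13, 1063/52]
R4 ← R4 − (14/23)·R3: [0, 0, 0, 645/46]
4 nonzero rows, so the 4 vectors span a space of dimension 4.
Since 4 = 4, the vectors are linearly independent.

yes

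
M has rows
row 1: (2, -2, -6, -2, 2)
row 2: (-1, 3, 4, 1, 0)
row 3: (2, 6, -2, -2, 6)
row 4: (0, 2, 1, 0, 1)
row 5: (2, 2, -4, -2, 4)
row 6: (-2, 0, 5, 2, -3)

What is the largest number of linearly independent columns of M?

2

Row reduce to echelon form.
R2 ← R2 + (1/2)·R1: [0, 2, 1, 0, 1]
R3 ← R3 − R1: [0, 8, 4, 0, 4]
R5 ← R5 − R1: [0, 4, 2, 0, 2]
R6 ← R6 + R1: [0, -2, -1, 0, -1]
R3 ← R3 − (4)·R2: [0, 0, 0, 0, 0]
R4 ← R4 − R2: [0, 0, 0, 0, 0]
R5 ← R5 − (2)·R2: [0, 0, 0, 0, 0]
R6 ← R6 + R2: [0, 0, 0, 0, 0]
Echelon form has 2 nonzero rows, so rank(M) = 2.
The rank gives the maximum number of linearly independent columns: 2.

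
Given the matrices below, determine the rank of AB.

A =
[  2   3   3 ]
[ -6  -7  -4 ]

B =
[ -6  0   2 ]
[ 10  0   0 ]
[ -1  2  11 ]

First compute AB:
[[ 15,   6,  37],
 [-30,  -8, -56]]
Now row reduce the product.
R2 ← R2 + (2)·R1: [0, 4, 18]
2 nonzero rows, so rank(AB) = 2.

2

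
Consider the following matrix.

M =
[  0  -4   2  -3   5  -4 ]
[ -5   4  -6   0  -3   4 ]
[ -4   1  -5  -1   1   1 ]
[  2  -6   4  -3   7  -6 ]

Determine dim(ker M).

Row reduce to echelon form.
Swap R1 ↔ R2
R3 ← R3 − (4/5)·R1: [0, -11/5, -1/5, -1, 17/5, -11/5]
R4 ← R4 + (2/5)·R1: [0, -22/5, 8/5, -3, 29/5, -22/5]
R3 ← R3 − (11/20)·R2: [0, 0, -13/10, 13/20, 13/20, 0]
R4 ← R4 − (11/10)·R2: [0, 0, -3/5, 3/10, 3/10, 0]
R4 ← R4 − (6/13)·R3: [0, 0, 0, 0, 0, 0]
3 nonzero rows, so rank(M) = 3.
M has 6 columns; by rank–nullity, nullity = 6 − 3 = 3.

3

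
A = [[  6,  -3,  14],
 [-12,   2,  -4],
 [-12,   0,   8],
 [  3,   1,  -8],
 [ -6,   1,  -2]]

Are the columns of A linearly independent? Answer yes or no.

no

Row reduce A to echelon form.
R2 ← R2 + (2)·R1: [0, -4, 24]
R3 ← R3 + (2)·R1: [0, -6, 36]
R4 ← R4 − (1/2)·R1: [0, 5/2, -15]
R5 ← R5 + R1: [0, -2, 12]
R3 ← R3 − (3/2)·R2: [0, 0, 0]
R4 ← R4 + (5/8)·R2: [0, 0, 0]
R5 ← R5 − (1/2)·R2: [0, 0, 0]
2 pivots among 3 columns.
Only 2 < 3 pivot columns, so the columns are linearly dependent.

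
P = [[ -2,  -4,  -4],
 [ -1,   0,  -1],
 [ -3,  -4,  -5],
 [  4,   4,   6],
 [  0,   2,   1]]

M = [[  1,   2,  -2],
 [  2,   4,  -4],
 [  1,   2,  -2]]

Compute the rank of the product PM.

1

First compute PM:
[[-14, -28,  28],
 [ -2,  -4,   4],
 [-16, -32,  32],
 [ 18,  36, -36],
 [  5,  10, -10]]
Now row reduce the product.
R2 ← R2 − (1/7)·R1: [0, 0, 0]
R3 ← R3 − (8/7)·R1: [0, 0, 0]
R4 ← R4 + (9/7)·R1: [0, 0, 0]
R5 ← R5 + (5/14)·R1: [0, 0, 0]
1 nonzero row, so rank(PM) = 1.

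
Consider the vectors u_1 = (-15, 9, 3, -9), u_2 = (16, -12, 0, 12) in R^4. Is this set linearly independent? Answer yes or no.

Form the matrix with these vectors as rows and row reduce.
R2 ← R2 + (16/15)·R1: [0, -12/5, 16/5, 12/5]
2 nonzero rows, so the 2 vectors span a space of dimension 2.
Since 2 = 2, the vectors are linearly independent.

yes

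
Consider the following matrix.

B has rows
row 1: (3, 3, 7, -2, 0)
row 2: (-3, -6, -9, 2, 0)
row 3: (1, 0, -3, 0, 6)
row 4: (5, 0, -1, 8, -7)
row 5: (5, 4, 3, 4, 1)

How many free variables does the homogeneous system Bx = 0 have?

0

Row reduce to echelon form.
R2 ← R2 + R1: [0, -3, -2, 0, 0]
R3 ← R3 − (1/3)·R1: [0, -1, -16/3, 2/3, 6]
R4 ← R4 − (5/3)·R1: [0, -5, -38/3, 34/3, -7]
R5 ← R5 − (5/3)·R1: [0, -1, -26/3, 22/3, 1]
R3 ← R3 − (1/3)·R2: [0, 0, -14/3, 2/3, 6]
R4 ← R4 − (5/3)·R2: [0, 0, -28/3, 34/3, -7]
R5 ← R5 − (1/3)·R2: [0, 0, -8, 22/3, 1]
R4 ← R4 − (2)·R3: [0, 0, 0, 10, -19]
R5 ← R5 − (12/7)·R3: [0, 0, 0, 130/21, -65/7]
R5 ← R5 − (13/21)·R4: [0, 0, 0, 0, 52/21]
5 nonzero rows, so rank(B) = 5.
B has 5 columns; by rank–nullity, nullity = 5 − 5 = 0.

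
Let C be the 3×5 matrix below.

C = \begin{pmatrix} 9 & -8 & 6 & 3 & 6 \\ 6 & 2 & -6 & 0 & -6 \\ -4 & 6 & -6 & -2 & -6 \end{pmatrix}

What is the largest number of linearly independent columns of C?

Row reduce to echelon form.
R2 ← R2 − (2/3)·R1: [0, 22/3, -10, -2, -10]
R3 ← R3 + (4/9)·R1: [0, 22/9, -10/3, -2/3, -10/3]
R3 ← R3 − (1/3)·R2: [0, 0, 0, 0, 0]
Echelon form has 2 nonzero rows, so rank(C) = 2.
The rank gives the maximum number of linearly independent columns: 2.

2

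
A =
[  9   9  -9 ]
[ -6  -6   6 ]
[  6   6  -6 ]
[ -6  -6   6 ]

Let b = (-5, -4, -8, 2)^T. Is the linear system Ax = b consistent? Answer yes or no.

no

Row reduce the augmented matrix [A | b].
R2 ← R2 + (2/3)·R1: [0, 0, 0, -22/3]
R3 ← R3 − (2/3)·R1: [0, 0, 0, -14/3]
R4 ← R4 + (2/3)·R1: [0, 0, 0, -4/3]
R3 ← R3 − (7/11)·R2: [0, 0, 0, 0]
R4 ← R4 − (2/11)·R2: [0, 0, 0, 0]
The echelon form has 2 nonzero rows; the last pivot sits in the augmented column, so rank(A) = 1 but rank([A|b]) = 2.
Since the ranks differ, the system is inconsistent.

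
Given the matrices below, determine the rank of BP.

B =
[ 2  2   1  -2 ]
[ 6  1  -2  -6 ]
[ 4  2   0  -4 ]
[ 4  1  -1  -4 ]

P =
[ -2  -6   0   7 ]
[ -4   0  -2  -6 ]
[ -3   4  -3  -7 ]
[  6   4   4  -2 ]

2

First compute BP:
[[-27, -16, -15,  -1],
 [-46, -68, -20,  62],
 [-40, -40, -20,  24],
 [-33, -44, -15,  37]]
Now row reduce the product.
R2 ← R2 − (46/27)·R1: [0, -1100/27, 50/9, 1720/27]
R3 ← R3 − (40/27)·R1: [0, -440/27, 20/9, 688/27]
R4 ← R4 − (11/9)·R1: [0, -220/9, 10/3, 344/9]
R3 ← R3 − (2/5)·R2: [0, 0, 0, 0]
R4 ← R4 − (3/5)·R2: [0, 0, 0, 0]
2 nonzero rows, so rank(BP) = 2.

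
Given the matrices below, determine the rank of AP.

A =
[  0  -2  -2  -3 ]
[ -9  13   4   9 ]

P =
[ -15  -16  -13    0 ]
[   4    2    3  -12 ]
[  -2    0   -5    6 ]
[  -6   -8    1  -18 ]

2

First compute AP:
[[ 14,  20,   1,  66],
 [125,  98, 145, -294]]
Now row reduce the product.
R2 ← R2 − (125/14)·R1: [0, -564/7, 1905/14, -6183/7]
2 nonzero rows, so rank(AP) = 2.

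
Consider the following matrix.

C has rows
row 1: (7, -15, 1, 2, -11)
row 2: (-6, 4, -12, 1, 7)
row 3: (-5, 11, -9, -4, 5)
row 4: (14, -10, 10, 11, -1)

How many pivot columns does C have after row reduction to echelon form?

4

Row reduce to echelon form.
R2 ← R2 + (6/7)·R1: [0, -62/7, -78/7, 19/7, -17/7]
R3 ← R3 + (5/7)·R1: [0, 2/7, -58/7, -18/7, -20/7]
R4 ← R4 − (2)·R1: [0, 20, 8, 7, 21]
R3 ← R3 + (1/31)·R2: [0, 0, -268/31, -77/31, -91/31]
R4 ← R4 + (70/31)·R2: [0, 0, -532/31, 407/31, 481/31]
R4 ← R4 − (133/67)·R3: [0, 0, 0, 1210/67, 1430/67]
Echelon form has 4 nonzero rows, so rank(C) = 4.
Each nonzero row contributes one pivot column: 4 pivot columns.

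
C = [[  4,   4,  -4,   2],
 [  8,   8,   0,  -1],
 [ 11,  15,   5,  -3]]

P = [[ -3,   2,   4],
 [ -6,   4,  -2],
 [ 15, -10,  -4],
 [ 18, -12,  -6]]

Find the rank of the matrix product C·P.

First compute CP:
[[-60,  40,  12],
 [-90,  60,  22],
 [-102,  68,  12]]
Now row reduce the product.
R2 ← R2 − (3/2)·R1: [0, 0, 4]
R3 ← R3 − (17/10)·R1: [0, 0, -42/5]
R3 ← R3 + (21/10)·R2: [0, 0, 0]
2 nonzero rows, so rank(CP) = 2.

2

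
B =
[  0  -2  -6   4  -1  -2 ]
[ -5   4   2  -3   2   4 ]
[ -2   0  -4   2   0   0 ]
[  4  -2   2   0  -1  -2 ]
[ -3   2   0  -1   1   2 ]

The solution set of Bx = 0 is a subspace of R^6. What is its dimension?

Row reduce to echelon form.
Swap R1 ↔ R2
R3 ← R3 − (2/5)·R1: [0, -8/5, -24/5, 16/5, -4/5, -8/5]
R4 ← R4 + (4/5)·R1: [0, 6/5, 18/5, -12/5, 3/5, 6/5]
R5 ← R5 − (3/5)·R1: [0, -2/5, -6/5, 4/5, -1/5, -2/5]
R3 ← R3 − (4/5)·R2: [0, 0, 0, 0, 0, 0]
R4 ← R4 + (3/5)·R2: [0, 0, 0, 0, 0, 0]
R5 ← R5 − (1/5)·R2: [0, 0, 0, 0, 0, 0]
2 nonzero rows, so rank(B) = 2.
B has 6 columns; by rank–nullity, nullity = 6 − 2 = 4.

4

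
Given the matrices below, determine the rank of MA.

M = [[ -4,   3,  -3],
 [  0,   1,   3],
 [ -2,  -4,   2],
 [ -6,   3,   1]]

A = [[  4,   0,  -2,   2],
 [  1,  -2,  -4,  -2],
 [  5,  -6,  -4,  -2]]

3

First compute MA:
[[-28,  12,   8,  -8],
 [ 16, -20, -16,  -8],
 [ -2,  -4,  12,   0],
 [-16, -12,  -4, -20]]
Now row reduce the product.
R2 ← R2 + (4/7)·R1: [0, -92/7, -80/7, -88/7]
R3 ← R3 − (1/14)·R1: [0, -34/7, 80/7, 4/7]
R4 ← R4 − (4/7)·R1: [0, -132/7, -60/7, -108/7]
R3 ← R3 − (17/46)·R2: [0, 0, 360/23, 120/23]
R4 ← R4 − (33/23)·R2: [0, 0, 180/23, 60/23]
R4 ← R4 − (1/2)·R3: [0, 0, 0, 0]
3 nonzero rows, so rank(MA) = 3.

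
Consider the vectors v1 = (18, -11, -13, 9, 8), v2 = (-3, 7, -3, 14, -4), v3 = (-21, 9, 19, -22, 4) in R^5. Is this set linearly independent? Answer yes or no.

yes

Form the matrix with these vectors as rows and row reduce.
R2 ← R2 + (1/6)·R1: [0, 31/6, -31/6, 31/2, -8/3]
R3 ← R3 + (7/6)·R1: [0, -23/6, 23/6, -23/2, 40/3]
R3 ← R3 + (23/31)·R2: [0, 0, 0, 0, 352/31]
3 nonzero rows, so the 3 vectors span a space of dimension 3.
Since 3 = 3, the vectors are linearly independent.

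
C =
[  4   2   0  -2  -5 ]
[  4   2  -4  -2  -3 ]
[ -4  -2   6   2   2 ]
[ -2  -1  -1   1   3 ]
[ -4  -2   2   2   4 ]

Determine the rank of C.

Row reduce to echelon form.
R2 ← R2 − R1: [0, 0, -4, 0, 2]
R3 ← R3 + R1: [0, 0, 6, 0, -3]
R4 ← R4 + (1/2)·R1: [0, 0, -1, 0, 1/2]
R5 ← R5 + R1: [0, 0, 2, 0, -1]
R3 ← R3 + (3/2)·R2: [0, 0, 0, 0, 0]
R4 ← R4 − (1/4)·R2: [0, 0, 0, 0, 0]
R5 ← R5 + (1/2)·R2: [0, 0, 0, 0, 0]
Echelon form has 2 nonzero rows, so rank(C) = 2.

2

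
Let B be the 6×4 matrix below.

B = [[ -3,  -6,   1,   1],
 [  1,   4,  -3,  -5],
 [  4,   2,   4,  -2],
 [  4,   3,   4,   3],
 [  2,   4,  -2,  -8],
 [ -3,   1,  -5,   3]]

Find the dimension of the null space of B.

Row reduce to echelon form.
R2 ← R2 + (1/3)·R1: [0, 2, -8/3, -14/3]
R3 ← R3 + (4/3)·R1: [0, -6, 16/3, -2/3]
R4 ← R4 + (4/3)·R1: [0, -5, 16/3, 13/3]
R5 ← R5 + (2/3)·R1: [0, 0, -4/3, -22/3]
R6 ← R6 − R1: [0, 7, -6, 2]
R3 ← R3 + (3)·R2: [0, 0, -8/3, -44/3]
R4 ← R4 + (5/2)·R2: [0, 0, -4/3, -22/3]
R6 ← R6 − (7/2)·R2: [0, 0, 10/3, 55/3]
R4 ← R4 − (1/2)·R3: [0, 0, 0, 0]
R5 ← R5 − (1/2)·R3: [0, 0, 0, 0]
R6 ← R6 + (5/4)·R3: [0, 0, 0, 0]
3 nonzero rows, so rank(B) = 3.
B has 4 columns; by rank–nullity, nullity = 4 − 3 = 1.

1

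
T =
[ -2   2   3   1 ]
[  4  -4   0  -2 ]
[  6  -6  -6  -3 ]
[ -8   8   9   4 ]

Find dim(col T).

Row reduce to echelon form.
R2 ← R2 + (2)·R1: [0, 0, 6, 0]
R3 ← R3 + (3)·R1: [0, 0, 3, 0]
R4 ← R4 − (4)·R1: [0, 0, -3, 0]
R3 ← R3 − (1/2)·R2: [0, 0, 0, 0]
R4 ← R4 + (1/2)·R2: [0, 0, 0, 0]
Echelon form has 2 nonzero rows, so rank(T) = 2.
The column space has dimension equal to the rank: 2.

2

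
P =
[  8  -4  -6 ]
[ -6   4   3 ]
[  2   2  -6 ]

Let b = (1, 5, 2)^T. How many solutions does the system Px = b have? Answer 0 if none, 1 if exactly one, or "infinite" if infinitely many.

Row reduce the augmented matrix [P | b].
R2 ← R2 + (3/4)·R1: [0, 1, -3/2, 23/4]
R3 ← R3 − (1/4)·R1: [0, 3, -9/2, 7/4]
R3 ← R3 − (3)·R2: [0, 0, 0, -31/2]
The echelon form has 3 nonzero rows; the last pivot sits in the augmented column, so rank(P) = 2 but rank([P|b]) = 3.
Since the ranks differ, the system is inconsistent.
It has no solutions.

0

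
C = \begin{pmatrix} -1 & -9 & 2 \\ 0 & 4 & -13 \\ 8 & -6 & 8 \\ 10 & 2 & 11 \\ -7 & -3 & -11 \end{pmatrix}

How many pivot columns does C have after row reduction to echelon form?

3

Row reduce to echelon form.
R3 ← R3 + (8)·R1: [0, -78, 24]
R4 ← R4 + (10)·R1: [0, -88, 31]
R5 ← R5 − (7)·R1: [0, 60, -25]
R3 ← R3 + (39/2)·R2: [0, 0, -459/2]
R4 ← R4 + (22)·R2: [0, 0, -255]
R5 ← R5 − (15)·R2: [0, 0, 170]
R4 ← R4 − (10/9)·R3: [0, 0, 0]
R5 ← R5 + (20/27)·R3: [0, 0, 0]
Echelon form has 3 nonzero rows, so rank(C) = 3.
Each nonzero row contributes one pivot column: 3 pivot columns.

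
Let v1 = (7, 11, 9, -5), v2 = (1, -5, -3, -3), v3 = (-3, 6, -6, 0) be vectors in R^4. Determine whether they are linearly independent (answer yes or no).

Form the matrix with these vectors as rows and row reduce.
R2 ← R2 − (1/7)·R1: [0, -46/7, -30/7, -16/7]
R3 ← R3 + (3/7)·R1: [0, 75/7, -15/7, -15/7]
R3 ← R3 + (75/46)·R2: [0, 0, -210/23, -135/23]
3 nonzero rows, so the 3 vectors span a space of dimension 3.
Since 3 = 3, the vectors are linearly independent.

yes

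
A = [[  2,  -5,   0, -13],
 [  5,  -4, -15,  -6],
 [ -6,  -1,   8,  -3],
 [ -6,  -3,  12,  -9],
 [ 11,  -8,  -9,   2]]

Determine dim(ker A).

0

Row reduce to echelon form.
R2 ← R2 − (5/2)·R1: [0, 17/2, -15, 53/2]
R3 ← R3 + (3)·R1: [0, -16, 8, -42]
R4 ← R4 + (3)·R1: [0, -18, 12, -48]
R5 ← R5 − (11/2)·R1: [0, 39/2, -9, 147/2]
R3 ← R3 + (32/17)·R2: [0, 0, -344/17, 134/17]
R4 ← R4 + (36/17)·R2: [0, 0, -336/17, 138/17]
R5 ← R5 − (39/17)·R2: [0, 0, 432/17, 216/17]
R4 ← R4 − (42/43)·R3: [0, 0, 0, 18/43]
R5 ← R5 + (54/43)·R3: [0, 0, 0, 972/43]
R5 ← R5 − (54)·R4: [0, 0, 0, 0]
4 nonzero rows, so rank(A) = 4.
A has 4 columns; by rank–nullity, nullity = 4 − 4 = 0.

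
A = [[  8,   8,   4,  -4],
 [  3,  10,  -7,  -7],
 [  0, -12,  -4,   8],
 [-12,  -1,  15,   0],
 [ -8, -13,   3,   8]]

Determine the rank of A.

Row reduce to echelon form.
R2 ← R2 − (3/8)·R1: [0, 7, -17/2, -11/2]
R4 ← R4 + (3/2)·R1: [0, 11, 21, -6]
R5 ← R5 + R1: [0, -5, 7, 4]
R3 ← R3 + (12/7)·R2: [0, 0, -130/7, -10/7]
R4 ← R4 − (11/7)·R2: [0, 0, 481/14, 37/14]
R5 ← R5 + (5/7)·R2: [0, 0, 13/14, 1/14]
R4 ← R4 + (37/20)·R3: [0, 0, 0, 0]
R5 ← R5 + (1/20)·R3: [0, 0, 0, 0]
Echelon form has 3 nonzero rows, so rank(A) = 3.

3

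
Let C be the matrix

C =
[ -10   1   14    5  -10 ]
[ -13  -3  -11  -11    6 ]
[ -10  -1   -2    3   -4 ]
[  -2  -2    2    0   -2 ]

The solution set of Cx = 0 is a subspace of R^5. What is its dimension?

1

Row reduce to echelon form.
R2 ← R2 − (13/10)·R1: [0, -43/10, -146/5, -35/2, 19]
R3 ← R3 − R1: [0, -2, -16, -2, 6]
R4 ← R4 − (1/5)·R1: [0, -11/5, -4/5, -1, 0]
R3 ← R3 − (20/43)·R2: [0, 0, -104/43, 264/43, -122/43]
R4 ← R4 − (22/43)·R2: [0, 0, 608/43, 342/43, -418/43]
R4 ← R4 + (76/13)·R3: [0, 0, 0, 570/13, -342/13]
4 nonzero rows, so rank(C) = 4.
C has 5 columns; by rank–nullity, nullity = 5 − 4 = 1.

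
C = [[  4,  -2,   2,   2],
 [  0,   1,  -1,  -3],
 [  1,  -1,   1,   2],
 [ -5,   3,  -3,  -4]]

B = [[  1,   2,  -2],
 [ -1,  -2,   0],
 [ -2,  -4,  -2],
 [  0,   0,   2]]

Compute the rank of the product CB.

First compute CB:
[[  2,   4,  -8],
 [  1,   2,  -4],
 [  0,   0,   0],
 [ -2,  -4,   8]]
Now row reduce the product.
R2 ← R2 − (1/2)·R1: [0, 0, 0]
R4 ← R4 + R1: [0, 0, 0]
1 nonzero row, so rank(CB) = 1.

1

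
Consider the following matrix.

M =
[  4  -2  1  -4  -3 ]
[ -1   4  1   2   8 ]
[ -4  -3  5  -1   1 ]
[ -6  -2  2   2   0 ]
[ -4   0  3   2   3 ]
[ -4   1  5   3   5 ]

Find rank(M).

4

Row reduce to echelon form.
R2 ← R2 + (1/4)·R1: [0, 7/2, 5/4, 1, 29/4]
R3 ← R3 + R1: [0, -5, 6, -5, -2]
R4 ← R4 + (3/2)·R1: [0, -5, 7/2, -4, -9/2]
R5 ← R5 + R1: [0, -2, 4, -2, 0]
R6 ← R6 + R1: [0, -1, 6, -1, 2]
R3 ← R3 + (10/7)·R2: [0, 0, 109/14, -25/7, 117/14]
R4 ← R4 + (10/7)·R2: [0, 0, 37/7, -18/7, 41/7]
R5 ← R5 + (4/7)·R2: [0, 0, 33/7, -10/7, 29/7]
R6 ← R6 + (2/7)·R2: [0, 0, 89/14, -5/7, 57/14]
R4 ← R4 − (74/109)·R3: [0, 0, 0, -16/109, 20/109]
R5 ← R5 − (66/109)·R3: [0, 0, 0, 80/109, -100/109]
R6 ← R6 − (89/109)·R3: [0, 0, 0, 240/109, -300/109]
R5 ← R5 + (5)·R4: [0, 0, 0, 0, 0]
R6 ← R6 + (15)·R4: [0, 0, 0, 0, 0]
Echelon form has 4 nonzero rows, so rank(M) = 4.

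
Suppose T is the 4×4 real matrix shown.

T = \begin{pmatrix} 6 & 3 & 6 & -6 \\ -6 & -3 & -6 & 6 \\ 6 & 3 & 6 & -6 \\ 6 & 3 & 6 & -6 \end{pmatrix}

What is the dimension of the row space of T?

1

Row reduce to echelon form.
R2 ← R2 + R1: [0, 0, 0, 0]
R3 ← R3 − R1: [0, 0, 0, 0]
R4 ← R4 − R1: [0, 0, 0, 0]
Echelon form has 1 nonzero row, so rank(T) = 1.
The row space has dimension equal to the rank: 1.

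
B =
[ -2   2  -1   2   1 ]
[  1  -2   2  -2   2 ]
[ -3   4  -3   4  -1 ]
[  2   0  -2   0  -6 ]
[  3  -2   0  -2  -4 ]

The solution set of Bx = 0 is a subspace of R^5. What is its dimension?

3

Row reduce to echelon form.
R2 ← R2 + (1/2)·R1: [0, -1, 3/2, -1, 5/2]
R3 ← R3 − (3/2)·R1: [0, 1, -3/2, 1, -5/2]
R4 ← R4 + R1: [0, 2, -3, 2, -5]
R5 ← R5 + (3/2)·R1: [0, 1, -3/2, 1, -5/2]
R3 ← R3 + R2: [0, 0, 0, 0, 0]
R4 ← R4 + (2)·R2: [0, 0, 0, 0, 0]
R5 ← R5 + R2: [0, 0, 0, 0, 0]
2 nonzero rows, so rank(B) = 2.
B has 5 columns; by rank–nullity, nullity = 5 − 2 = 3.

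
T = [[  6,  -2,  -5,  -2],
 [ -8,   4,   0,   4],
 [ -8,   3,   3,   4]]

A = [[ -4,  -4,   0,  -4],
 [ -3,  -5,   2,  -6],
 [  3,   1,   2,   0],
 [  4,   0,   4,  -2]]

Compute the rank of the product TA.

First compute TA:
[[-41, -19, -22,  -8],
 [ 36,  12,  24,   0],
 [ 48,  20,  28,   6]]
Now row reduce the product.
R2 ← R2 + (36/41)·R1: [0, -192/41, 192/41, -288/41]
R3 ← R3 + (48/41)·R1: [0, -92/41, 92/41, -138/41]
R3 ← R3 − (23/48)·R2: [0, 0, 0, 0]
2 nonzero rows, so rank(TA) = 2.

2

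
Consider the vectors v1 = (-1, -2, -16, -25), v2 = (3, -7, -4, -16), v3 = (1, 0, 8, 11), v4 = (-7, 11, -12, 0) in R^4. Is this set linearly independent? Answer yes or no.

Form the matrix with these vectors as rows and row reduce.
R2 ← R2 + (3)·R1: [0, -13, -52, -91]
R3 ← R3 + R1: [0, -2, -8, -14]
R4 ← R4 − (7)·R1: [0, 25, 100, 175]
R3 ← R3 − (2/13)·R2: [0, 0, 0, 0]
R4 ← R4 + (25/13)·R2: [0, 0, 0, 0]
2 nonzero rows, so the 4 vectors span a space of dimension 2.
Since 2 < 4, the vectors are linearly dependent.

no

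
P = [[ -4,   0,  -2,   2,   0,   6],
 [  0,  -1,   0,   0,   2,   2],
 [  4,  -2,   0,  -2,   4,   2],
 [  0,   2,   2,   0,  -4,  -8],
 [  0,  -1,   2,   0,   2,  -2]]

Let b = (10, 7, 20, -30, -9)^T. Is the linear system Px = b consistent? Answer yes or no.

Row reduce the augmented matrix [P | b].
R3 ← R3 + R1: [0, -2, -2, 0, 4, 8, 30]
R3 ← R3 − (2)·R2: [0, 0, -2, 0, 0, 4, 16]
R4 ← R4 + (2)·R2: [0, 0, 2, 0, 0, -4, -16]
R5 ← R5 − R2: [0, 0, 2, 0, 0, -4, -16]
R4 ← R4 + R3: [0, 0, 0, 0, 0, 0, 0]
R5 ← R5 + R3: [0, 0, 0, 0, 0, 0, 0]
The echelon form has 3 nonzero rows, and every pivot lies in the first 6 columns, so rank(P) = rank([P|b]) = 3.
The system is consistent.

yes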